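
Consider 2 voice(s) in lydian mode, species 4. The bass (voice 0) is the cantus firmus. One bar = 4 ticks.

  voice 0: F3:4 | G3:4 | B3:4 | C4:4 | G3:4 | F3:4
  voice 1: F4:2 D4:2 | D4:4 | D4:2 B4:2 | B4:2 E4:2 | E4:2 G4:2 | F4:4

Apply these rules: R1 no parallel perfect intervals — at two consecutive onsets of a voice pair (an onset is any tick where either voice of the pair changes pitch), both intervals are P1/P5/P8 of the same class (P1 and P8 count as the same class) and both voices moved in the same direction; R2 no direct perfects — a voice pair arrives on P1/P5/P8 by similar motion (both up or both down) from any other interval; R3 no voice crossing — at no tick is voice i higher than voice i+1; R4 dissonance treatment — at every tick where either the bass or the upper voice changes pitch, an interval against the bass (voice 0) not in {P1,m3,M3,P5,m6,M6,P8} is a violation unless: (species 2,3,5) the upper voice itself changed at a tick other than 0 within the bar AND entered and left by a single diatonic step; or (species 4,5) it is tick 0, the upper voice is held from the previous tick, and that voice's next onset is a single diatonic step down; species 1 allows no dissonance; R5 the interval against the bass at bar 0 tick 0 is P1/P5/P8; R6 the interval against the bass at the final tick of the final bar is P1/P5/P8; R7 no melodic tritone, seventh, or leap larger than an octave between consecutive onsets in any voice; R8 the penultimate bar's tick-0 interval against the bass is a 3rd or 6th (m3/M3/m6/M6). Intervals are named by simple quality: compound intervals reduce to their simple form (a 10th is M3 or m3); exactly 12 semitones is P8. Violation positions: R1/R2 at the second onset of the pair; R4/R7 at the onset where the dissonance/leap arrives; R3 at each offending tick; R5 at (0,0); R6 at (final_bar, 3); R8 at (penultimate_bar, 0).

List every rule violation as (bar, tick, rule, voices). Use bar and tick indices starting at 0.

(3, 0, R4, (0, 1))
(5, 0, R1, (0, 1))

bar 0: v0=F3 v1=F4 downbeat P8
bar 1: v0=G3 v1=D4 downbeat P5
bar 2: v0=B3 v1=D4 downbeat m3
bar 3: v0=C4 v1=B4 downbeat M7
bar 4: v0=G3 v1=E4 downbeat M6
bar 5: v0=F3 v1=F4 downbeat P8
  -> R4 @ bar 3 tick 0 v(0, 1): C4/B4 M7 untreated
  -> R1 @ bar 5 tick 0 v(0, 1): G3/G4 P8 -> F3/F4 P8 similar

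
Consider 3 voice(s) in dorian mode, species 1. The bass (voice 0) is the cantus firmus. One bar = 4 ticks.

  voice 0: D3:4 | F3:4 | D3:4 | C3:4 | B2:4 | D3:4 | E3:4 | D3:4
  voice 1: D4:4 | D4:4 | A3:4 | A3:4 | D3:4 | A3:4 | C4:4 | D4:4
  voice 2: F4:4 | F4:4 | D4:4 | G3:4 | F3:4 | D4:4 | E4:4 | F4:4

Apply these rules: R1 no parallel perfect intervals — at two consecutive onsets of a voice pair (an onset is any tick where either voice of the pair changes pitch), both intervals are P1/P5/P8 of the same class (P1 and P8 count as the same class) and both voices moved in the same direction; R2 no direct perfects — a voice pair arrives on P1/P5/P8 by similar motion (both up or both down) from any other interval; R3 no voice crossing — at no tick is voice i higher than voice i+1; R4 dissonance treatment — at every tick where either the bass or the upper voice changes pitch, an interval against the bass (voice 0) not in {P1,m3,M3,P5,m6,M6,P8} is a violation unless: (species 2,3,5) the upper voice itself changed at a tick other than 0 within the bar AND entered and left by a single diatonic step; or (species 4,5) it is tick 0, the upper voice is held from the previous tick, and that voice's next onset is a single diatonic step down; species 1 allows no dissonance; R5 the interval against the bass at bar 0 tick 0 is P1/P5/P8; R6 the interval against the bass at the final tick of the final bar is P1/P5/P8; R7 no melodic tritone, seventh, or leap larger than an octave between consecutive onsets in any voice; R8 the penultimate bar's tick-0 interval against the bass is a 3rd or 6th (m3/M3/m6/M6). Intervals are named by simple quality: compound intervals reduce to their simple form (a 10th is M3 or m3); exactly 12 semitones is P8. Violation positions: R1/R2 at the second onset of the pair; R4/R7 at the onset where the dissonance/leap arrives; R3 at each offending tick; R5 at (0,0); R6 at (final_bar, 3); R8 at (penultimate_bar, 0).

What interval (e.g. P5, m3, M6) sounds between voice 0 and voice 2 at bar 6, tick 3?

voice 0=E3 voice 2=E4 -> P8

P8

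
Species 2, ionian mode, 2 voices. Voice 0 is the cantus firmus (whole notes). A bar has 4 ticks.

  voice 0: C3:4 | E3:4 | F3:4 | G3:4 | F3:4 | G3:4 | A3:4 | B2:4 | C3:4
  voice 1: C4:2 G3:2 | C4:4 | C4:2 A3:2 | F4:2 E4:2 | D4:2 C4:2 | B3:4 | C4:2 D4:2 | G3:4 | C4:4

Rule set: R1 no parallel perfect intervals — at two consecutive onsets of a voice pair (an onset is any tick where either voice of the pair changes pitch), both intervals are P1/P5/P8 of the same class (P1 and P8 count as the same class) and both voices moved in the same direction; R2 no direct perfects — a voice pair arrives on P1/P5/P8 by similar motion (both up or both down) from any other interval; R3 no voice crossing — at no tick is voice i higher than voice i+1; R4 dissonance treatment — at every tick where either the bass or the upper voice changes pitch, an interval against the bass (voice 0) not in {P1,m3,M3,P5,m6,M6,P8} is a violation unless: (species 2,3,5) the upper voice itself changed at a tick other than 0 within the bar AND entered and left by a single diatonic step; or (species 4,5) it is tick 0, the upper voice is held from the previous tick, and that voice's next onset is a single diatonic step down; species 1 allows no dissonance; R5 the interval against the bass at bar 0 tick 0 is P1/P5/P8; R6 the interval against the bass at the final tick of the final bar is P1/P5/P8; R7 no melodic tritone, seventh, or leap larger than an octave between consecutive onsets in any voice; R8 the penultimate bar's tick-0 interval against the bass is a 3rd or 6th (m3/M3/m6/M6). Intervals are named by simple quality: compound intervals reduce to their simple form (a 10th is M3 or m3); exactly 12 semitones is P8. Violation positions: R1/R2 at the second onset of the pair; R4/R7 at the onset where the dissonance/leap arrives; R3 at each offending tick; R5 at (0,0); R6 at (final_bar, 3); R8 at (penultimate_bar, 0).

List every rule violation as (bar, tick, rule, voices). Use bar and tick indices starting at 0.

bar 0: v0=C3 v1=C4 downbeat P8
bar 1: v0=E3 v1=C4 downbeat m6
bar 2: v0=F3 v1=C4 downbeat P5
bar 3: v0=G3 v1=F4 downbeat m7
bar 4: v0=F3 v1=D4 downbeat M6
bar 5: v0=G3 v1=B3 downbeat M3
bar 6: v0=A3 v1=C4 downbeat m3
bar 7: v0=B2 v1=G3 downbeat m6
bar 8: v0=C3 v1=C4 downbeat P8
  -> R4 @ bar 3 tick 0 v(0, 1): G3/F4 m7 untreated
  -> R4 @ bar 6 tick 2 v(0, 1): A3/D4 P4 untreated
  -> R7 @ bar 7 tick 0 v(0,): A3->B2 leap 10st
  -> R2 @ bar 8 tick 0 v(0, 1): B2/G3 m6 -> C3/C4 P8 similar

(3, 0, R4, (0, 1))
(6, 2, R4, (0, 1))
(7, 0, R7, (0,))
(8, 0, R2, (0, 1))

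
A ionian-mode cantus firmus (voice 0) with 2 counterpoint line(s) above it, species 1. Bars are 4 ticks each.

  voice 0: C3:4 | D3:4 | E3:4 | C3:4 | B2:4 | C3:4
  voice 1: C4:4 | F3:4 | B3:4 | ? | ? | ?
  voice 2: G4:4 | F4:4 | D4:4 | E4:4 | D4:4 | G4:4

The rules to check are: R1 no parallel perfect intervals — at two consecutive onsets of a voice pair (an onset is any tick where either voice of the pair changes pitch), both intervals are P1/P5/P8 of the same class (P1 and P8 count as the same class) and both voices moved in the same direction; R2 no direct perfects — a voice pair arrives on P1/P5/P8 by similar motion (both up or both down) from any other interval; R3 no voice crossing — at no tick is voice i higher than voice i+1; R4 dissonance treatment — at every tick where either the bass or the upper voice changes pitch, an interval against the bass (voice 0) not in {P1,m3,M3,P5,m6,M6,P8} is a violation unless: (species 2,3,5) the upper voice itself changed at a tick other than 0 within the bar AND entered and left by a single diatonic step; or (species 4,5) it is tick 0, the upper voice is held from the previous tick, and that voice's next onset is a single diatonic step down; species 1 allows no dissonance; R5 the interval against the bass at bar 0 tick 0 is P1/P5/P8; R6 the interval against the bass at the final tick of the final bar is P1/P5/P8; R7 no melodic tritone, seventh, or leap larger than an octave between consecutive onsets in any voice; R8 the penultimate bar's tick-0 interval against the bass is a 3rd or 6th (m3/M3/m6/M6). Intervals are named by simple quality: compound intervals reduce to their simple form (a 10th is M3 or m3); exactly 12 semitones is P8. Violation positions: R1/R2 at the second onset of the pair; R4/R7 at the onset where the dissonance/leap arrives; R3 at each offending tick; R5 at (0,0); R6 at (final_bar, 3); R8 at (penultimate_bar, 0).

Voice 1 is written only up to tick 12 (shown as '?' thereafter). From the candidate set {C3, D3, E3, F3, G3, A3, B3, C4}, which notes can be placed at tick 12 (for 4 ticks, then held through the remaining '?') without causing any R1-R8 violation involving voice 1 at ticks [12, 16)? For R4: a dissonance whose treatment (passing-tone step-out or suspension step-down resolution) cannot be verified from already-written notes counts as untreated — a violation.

C3: violates R2,R7
D3: violates R4
E3: legal
F3: violates R4,R7
G3: violates R1
A3: legal
B3: violates R4
C4: legal

{A3, C4, E3}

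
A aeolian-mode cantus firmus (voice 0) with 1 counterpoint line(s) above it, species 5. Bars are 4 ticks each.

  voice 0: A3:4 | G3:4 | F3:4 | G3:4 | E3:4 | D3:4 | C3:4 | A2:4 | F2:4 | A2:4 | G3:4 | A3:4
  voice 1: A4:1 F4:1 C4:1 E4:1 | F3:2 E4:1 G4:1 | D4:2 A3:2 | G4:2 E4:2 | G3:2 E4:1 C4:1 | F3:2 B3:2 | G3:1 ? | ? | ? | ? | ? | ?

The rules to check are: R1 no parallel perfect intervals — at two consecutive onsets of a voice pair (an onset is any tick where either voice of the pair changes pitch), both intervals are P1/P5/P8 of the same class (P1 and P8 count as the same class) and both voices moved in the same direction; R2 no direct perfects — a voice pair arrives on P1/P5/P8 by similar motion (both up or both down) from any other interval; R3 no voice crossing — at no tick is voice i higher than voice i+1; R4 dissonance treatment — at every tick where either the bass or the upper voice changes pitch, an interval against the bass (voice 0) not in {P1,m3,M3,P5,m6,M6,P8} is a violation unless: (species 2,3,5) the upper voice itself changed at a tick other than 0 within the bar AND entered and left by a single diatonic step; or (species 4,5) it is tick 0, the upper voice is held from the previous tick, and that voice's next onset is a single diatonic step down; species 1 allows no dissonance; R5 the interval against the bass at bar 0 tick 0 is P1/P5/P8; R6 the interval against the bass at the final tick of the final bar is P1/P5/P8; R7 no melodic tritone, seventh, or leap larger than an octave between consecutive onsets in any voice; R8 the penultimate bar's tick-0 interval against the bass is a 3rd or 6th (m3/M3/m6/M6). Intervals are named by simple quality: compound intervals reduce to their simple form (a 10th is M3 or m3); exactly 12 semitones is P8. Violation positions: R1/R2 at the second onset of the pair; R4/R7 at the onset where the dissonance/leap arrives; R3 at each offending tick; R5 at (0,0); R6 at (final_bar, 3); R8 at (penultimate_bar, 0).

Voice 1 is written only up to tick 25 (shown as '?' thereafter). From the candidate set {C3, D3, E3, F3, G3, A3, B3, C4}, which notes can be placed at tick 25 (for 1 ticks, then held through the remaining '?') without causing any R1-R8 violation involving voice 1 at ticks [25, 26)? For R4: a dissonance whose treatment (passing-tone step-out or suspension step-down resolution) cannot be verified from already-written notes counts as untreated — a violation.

C3: legal
D3: violates R4
E3: legal
F3: violates R4
G3: legal
A3: legal
B3: violates R4
C4: legal

{A3, C3, C4, E3, G3}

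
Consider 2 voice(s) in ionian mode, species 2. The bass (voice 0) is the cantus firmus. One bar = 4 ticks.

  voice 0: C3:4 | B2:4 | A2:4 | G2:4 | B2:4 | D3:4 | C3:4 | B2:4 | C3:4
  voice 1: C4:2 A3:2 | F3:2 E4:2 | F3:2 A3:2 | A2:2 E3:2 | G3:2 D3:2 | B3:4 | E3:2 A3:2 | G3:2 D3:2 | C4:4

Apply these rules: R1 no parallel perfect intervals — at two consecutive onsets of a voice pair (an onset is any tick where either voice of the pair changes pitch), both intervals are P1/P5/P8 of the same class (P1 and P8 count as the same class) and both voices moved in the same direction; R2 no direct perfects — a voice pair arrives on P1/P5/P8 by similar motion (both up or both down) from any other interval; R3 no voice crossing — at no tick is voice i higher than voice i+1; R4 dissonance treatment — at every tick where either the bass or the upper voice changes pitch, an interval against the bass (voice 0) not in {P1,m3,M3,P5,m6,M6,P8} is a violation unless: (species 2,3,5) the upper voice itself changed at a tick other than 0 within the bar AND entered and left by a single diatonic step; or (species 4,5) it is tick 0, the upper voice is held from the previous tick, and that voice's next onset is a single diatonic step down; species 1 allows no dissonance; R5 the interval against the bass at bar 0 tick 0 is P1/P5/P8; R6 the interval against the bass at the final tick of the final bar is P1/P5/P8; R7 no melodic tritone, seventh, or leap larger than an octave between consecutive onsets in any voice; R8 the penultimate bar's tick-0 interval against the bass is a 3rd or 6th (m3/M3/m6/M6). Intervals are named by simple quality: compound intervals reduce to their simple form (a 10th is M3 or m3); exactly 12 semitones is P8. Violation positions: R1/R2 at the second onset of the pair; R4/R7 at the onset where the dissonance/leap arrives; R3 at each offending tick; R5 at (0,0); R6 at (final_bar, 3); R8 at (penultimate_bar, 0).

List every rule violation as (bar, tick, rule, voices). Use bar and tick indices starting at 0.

(1, 0, R4, (0, 1))
(1, 2, R4, (0, 1))
(1, 2, R7, (1,))
(2, 0, R7, (1,))
(3, 0, R4, (0, 1))
(8, 0, R2, (0, 1))
(8, 0, R7, (1,))

bar 0: v0=C3 v1=C4 downbeat P8
bar 1: v0=B2 v1=F3 downbeat TT
bar 2: v0=A2 v1=F3 downbeat m6
bar 3: v0=G2 v1=A2 downbeat M2
bar 4: v0=B2 v1=G3 downbeat m6
bar 5: v0=D3 v1=B3 downbeat M6
bar 6: v0=C3 v1=E3 downbeat M3
bar 7: v0=B2 v1=G3 downbeat m6
bar 8: v0=C3 v1=C4 downbeat P8
  -> R4 @ bar 1 tick 0 v(0, 1): B2/F3 TT untreated
  -> R4 @ bar 1 tick 2 v(0, 1): B2/E4 P4 untreated
  -> R7 @ bar 1 tick 2 v(1,): F3->E4 leap 11st
  -> R7 @ bar 2 tick 0 v(1,): E4->F3 leap 11st
  -> R4 @ bar 3 tick 0 v(0, 1): G2/A2 M2 untreated
  -> R2 @ bar 8 tick 0 v(0, 1): B2/D3 m3 -> C3/C4 P8 similar
  -> R7 @ bar 8 tick 0 v(1,): D3->C4 leap 10st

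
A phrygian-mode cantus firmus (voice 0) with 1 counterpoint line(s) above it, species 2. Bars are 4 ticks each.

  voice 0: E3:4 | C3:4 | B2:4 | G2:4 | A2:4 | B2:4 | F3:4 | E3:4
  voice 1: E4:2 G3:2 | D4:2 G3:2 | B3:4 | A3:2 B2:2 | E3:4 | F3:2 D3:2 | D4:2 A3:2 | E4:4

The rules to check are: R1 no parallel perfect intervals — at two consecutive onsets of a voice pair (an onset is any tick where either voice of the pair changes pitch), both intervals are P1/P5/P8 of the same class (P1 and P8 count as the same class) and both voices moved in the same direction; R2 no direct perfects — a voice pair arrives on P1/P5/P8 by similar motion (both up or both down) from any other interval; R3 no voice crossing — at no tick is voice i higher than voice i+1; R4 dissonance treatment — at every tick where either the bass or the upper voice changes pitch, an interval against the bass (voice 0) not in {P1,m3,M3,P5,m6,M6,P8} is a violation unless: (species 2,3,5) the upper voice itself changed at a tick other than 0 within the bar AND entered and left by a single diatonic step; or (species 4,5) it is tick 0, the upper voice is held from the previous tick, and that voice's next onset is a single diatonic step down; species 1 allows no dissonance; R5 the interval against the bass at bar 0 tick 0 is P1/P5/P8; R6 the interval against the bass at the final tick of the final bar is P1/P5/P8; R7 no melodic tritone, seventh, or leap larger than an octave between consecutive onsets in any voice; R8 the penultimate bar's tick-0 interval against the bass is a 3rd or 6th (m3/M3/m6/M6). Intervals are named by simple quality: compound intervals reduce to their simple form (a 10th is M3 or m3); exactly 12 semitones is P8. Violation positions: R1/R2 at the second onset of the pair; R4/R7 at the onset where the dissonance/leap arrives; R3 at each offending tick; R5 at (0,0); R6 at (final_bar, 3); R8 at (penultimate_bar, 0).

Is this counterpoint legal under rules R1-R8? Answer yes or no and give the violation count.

bar 0: v0=E3 v1=E4 (P8)
bar 1: v0=C3 v1=D4 (M2)
bar 2: v0=B2 v1=B3 (P8)
bar 3: v0=G2 v1=A3 (M2)
bar 4: v0=A2 v1=E3 (P5)
bar 5: v0=B2 v1=F3 (TT)
bar 6: v0=F3 v1=D4 (M6)
bar 7: v0=E3 v1=E4 (P8)
  R4 @ bar1.0: C3/D4 M2 untreated
  R4 @ bar3.0: G2/A3 M2 untreated
  R7 @ bar3.2: A3->B2 leap 10st
  R2 @ bar4.0: G2/B2 M3 -> A2/E3 P5 similar
  R4 @ bar5.0: B2/F3 TT untreated
  R7 @ bar6.0: B2->F3 leap 6st

No (6 violations)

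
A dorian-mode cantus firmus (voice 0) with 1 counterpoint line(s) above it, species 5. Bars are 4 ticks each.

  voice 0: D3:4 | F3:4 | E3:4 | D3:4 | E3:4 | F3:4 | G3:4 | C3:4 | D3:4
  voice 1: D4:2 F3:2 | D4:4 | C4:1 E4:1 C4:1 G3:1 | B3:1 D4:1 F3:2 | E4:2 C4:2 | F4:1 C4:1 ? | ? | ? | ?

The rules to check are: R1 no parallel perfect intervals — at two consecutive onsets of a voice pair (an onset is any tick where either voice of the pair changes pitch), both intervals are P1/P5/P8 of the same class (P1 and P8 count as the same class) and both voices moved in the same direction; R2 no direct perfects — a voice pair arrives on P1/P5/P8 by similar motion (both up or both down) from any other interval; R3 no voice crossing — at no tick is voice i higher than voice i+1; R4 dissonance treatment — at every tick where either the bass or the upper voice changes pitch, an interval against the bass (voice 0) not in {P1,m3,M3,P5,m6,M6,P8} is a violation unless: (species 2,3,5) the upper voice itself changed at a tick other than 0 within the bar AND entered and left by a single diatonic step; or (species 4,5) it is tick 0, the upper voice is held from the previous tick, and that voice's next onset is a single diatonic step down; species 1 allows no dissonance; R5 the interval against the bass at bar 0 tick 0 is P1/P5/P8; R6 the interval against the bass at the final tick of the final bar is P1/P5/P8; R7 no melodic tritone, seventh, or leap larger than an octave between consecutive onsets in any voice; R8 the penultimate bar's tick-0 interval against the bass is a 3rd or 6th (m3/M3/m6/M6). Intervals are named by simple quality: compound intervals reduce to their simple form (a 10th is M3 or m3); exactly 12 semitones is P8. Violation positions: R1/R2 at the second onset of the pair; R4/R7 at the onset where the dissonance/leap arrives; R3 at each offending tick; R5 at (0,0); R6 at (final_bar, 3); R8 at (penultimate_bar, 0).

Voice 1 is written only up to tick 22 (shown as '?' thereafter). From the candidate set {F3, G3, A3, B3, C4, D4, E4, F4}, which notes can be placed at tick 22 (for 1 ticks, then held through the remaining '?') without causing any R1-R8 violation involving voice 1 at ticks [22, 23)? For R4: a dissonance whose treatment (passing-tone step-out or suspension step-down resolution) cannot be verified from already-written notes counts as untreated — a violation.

{A3, C4, D4, F3, F4}

F3: legal
G3: violates R4
A3: legal
B3: violates R4
C4: legal
D4: legal
E4: violates R4
F4: legal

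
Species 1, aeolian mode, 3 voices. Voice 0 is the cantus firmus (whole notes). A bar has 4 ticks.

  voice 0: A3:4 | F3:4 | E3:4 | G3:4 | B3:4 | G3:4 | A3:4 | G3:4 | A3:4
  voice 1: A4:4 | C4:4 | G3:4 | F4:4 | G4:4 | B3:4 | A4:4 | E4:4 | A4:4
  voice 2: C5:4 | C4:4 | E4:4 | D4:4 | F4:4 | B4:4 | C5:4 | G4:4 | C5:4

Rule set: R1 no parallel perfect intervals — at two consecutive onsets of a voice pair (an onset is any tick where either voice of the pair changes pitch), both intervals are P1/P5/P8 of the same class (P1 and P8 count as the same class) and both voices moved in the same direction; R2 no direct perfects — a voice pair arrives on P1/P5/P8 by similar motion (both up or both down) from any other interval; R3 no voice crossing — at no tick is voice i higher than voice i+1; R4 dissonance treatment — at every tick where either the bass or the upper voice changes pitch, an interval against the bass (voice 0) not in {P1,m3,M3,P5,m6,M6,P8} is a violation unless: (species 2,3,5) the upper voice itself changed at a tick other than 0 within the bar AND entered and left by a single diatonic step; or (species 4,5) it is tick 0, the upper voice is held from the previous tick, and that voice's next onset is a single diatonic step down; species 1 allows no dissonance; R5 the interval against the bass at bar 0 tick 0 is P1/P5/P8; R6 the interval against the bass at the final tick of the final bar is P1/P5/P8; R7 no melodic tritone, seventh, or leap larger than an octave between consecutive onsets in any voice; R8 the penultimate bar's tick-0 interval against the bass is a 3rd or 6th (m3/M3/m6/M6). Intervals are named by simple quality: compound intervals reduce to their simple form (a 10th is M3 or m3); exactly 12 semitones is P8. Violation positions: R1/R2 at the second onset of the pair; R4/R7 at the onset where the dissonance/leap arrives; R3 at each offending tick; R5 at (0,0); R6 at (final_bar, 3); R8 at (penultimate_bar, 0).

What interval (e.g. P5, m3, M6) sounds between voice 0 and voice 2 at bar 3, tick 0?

voice 0=G3 voice 2=D4 -> P5

P5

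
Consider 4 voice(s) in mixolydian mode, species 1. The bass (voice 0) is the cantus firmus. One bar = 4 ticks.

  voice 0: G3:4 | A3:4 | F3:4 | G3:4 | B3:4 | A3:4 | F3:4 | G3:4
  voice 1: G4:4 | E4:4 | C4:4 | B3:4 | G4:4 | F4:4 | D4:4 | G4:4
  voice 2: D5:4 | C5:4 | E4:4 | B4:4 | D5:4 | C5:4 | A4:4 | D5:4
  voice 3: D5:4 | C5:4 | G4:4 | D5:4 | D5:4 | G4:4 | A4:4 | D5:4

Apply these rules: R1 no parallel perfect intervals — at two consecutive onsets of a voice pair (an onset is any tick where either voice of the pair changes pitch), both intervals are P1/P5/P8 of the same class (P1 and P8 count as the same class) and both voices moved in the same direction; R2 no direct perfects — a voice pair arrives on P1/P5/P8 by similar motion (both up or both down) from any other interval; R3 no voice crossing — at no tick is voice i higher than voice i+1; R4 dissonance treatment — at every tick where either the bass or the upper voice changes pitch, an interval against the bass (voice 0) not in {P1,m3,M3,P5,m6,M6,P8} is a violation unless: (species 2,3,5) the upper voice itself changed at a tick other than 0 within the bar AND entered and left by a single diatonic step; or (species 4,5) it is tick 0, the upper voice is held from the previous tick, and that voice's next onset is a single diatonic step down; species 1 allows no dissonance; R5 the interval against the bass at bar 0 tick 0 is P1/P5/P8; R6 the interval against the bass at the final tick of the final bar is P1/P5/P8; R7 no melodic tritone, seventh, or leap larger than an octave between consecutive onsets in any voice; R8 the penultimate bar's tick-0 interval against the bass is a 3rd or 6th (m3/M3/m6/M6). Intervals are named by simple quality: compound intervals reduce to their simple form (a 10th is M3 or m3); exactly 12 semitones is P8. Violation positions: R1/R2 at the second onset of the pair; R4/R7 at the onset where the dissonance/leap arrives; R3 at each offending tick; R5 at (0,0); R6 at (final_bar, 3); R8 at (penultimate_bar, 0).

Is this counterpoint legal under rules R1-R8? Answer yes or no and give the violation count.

bar 0: v0=G3 v1=G4 v2=D5 v3=D5 (P5)
bar 1: v0=A3 v1=E4 v2=C5 v3=C5 (m3)
bar 2: v0=F3 v1=C4 v2=E4 v3=G4 (M2)
bar 3: v0=G3 v1=B3 v2=B4 v3=D5 (P5)
bar 4: v0=B3 v1=G4 v2=D5 v3=D5 (m3)
bar 5: v0=A3 v1=F4 v2=C5 v3=G4 (m7)
bar 6: v0=F3 v1=D4 v2=A4 v3=A4 (M3)
bar 7: v0=G3 v1=G4 v2=D5 v3=D5 (P5)
  R1 @ bar1.0: D5/D5 P1 -> C5/C5 P1 similar
  R1 @ bar2.0: A3/E4 P5 -> F3/C4 P5 similar
  R2 @ bar2.0: E4/C5 m6 -> C4/G4 P5 similar
  R4 @ bar2.0: F3/E4 M7 untreated
  R4 @ bar2.0: F3/G4 M2 untreated
  R2 @ bar3.0: F3/G4 M2 -> G3/D5 P5 similar
  R2 @ bar4.0: B3/B4 P8 -> G4/D5 P5 similar
  R1 @ bar5.0: G4/D5 P5 -> F4/C5 P5 similar
  R3 @ bar5.0: C5 above G4
  R4 @ bar5.0: A3/G4 m7 untreated
  R3 @ bar5.1: C5 above G4
  R3 @ bar5.2: C5 above G4
  R3 @ bar5.3: C5 above G4
  R1 @ bar6.0: F4/C5 P5 -> D4/A4 P5 similar
  R1 @ bar7.0: D4/A4 P5 -> G4/D5 P5 similar
  R1 @ bar7.0: D4/A4 P5 -> G4/D5 P5 similar
  R1 @ bar7.0: A4/A4 P1 -> D5/D5 P1 similar
  R2 @ bar7.0: F3/D4 M6 -> G3/G4 P8 similar
  R2 @ bar7.0: F3/A4 M3 -> G3/D5 P5 similar
  R2 @ bar7.0: F3/A4 M3 -> G3/D5 P5 similar

No (20 violations)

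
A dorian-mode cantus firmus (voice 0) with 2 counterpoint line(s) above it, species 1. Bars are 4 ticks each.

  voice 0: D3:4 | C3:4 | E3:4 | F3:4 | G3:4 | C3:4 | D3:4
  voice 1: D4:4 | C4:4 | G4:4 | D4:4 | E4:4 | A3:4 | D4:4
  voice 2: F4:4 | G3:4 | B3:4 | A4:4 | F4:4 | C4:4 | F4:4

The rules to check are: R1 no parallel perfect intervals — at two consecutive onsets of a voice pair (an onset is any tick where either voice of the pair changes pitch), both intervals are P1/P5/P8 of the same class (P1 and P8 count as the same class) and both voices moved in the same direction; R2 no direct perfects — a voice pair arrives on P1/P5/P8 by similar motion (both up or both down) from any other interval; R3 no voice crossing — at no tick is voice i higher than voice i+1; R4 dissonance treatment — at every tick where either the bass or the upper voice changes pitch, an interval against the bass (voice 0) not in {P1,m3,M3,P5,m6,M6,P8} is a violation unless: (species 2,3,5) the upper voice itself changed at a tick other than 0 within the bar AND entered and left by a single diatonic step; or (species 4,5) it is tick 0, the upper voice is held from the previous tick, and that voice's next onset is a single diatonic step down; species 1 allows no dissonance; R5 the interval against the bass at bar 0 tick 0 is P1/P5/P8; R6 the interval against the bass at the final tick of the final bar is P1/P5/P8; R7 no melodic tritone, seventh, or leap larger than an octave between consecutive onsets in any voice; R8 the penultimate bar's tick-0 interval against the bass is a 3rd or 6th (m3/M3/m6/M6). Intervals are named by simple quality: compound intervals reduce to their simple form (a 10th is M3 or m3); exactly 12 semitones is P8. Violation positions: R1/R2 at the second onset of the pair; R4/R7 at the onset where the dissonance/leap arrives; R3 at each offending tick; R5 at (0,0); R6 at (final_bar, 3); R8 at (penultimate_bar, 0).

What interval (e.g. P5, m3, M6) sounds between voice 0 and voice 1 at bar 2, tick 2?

voice 0=E3 voice 1=G4 -> m3

m3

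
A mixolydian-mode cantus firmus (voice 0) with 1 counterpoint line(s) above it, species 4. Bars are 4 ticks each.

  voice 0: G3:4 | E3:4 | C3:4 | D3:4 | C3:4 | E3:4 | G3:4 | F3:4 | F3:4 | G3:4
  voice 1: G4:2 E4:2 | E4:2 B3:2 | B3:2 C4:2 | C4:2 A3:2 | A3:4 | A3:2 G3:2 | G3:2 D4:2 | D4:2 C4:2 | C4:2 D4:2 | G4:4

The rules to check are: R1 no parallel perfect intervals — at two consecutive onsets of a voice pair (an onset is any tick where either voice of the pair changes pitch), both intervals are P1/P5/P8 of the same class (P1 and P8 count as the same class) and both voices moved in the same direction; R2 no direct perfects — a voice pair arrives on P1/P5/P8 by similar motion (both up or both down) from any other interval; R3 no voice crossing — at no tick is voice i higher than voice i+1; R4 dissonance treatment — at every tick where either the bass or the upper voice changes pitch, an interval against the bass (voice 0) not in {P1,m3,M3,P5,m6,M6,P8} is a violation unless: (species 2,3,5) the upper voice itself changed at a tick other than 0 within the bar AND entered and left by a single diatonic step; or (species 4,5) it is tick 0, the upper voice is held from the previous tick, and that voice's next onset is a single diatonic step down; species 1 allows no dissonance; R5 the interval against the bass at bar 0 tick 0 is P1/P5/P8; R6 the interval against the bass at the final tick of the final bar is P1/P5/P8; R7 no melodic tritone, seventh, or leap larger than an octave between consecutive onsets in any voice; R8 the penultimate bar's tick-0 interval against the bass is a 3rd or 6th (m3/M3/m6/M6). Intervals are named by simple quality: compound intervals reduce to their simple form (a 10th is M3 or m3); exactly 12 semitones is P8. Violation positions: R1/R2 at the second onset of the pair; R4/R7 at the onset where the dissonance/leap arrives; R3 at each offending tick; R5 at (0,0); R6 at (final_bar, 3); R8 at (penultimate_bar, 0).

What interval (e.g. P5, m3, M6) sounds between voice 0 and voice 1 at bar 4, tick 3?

voice 0=C3 voice 1=A3 -> M6

M6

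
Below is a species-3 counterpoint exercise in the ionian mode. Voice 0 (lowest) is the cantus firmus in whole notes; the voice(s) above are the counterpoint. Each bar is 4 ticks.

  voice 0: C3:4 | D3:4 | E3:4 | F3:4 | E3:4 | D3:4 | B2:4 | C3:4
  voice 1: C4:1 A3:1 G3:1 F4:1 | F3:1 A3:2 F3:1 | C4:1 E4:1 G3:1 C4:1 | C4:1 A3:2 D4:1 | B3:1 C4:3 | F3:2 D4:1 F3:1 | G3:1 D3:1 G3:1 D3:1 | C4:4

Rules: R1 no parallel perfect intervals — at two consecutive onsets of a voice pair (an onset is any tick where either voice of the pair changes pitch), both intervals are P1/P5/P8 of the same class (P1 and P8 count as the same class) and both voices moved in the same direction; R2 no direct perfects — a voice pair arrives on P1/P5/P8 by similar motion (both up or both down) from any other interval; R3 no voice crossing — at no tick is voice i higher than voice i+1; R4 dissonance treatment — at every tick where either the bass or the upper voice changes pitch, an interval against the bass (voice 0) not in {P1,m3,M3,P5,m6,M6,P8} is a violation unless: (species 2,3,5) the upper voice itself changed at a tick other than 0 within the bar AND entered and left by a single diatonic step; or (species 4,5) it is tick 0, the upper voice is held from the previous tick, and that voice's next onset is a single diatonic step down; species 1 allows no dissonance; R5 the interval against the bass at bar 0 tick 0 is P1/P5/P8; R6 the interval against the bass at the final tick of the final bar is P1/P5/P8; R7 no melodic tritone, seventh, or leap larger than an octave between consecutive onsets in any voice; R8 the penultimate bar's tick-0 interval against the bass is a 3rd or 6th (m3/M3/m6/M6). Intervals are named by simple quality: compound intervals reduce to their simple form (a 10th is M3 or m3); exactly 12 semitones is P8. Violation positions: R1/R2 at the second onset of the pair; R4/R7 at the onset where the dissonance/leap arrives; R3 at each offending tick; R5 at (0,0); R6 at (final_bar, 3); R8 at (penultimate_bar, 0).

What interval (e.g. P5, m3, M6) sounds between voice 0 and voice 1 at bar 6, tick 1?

m3

voice 0=B2 voice 1=D3 -> m3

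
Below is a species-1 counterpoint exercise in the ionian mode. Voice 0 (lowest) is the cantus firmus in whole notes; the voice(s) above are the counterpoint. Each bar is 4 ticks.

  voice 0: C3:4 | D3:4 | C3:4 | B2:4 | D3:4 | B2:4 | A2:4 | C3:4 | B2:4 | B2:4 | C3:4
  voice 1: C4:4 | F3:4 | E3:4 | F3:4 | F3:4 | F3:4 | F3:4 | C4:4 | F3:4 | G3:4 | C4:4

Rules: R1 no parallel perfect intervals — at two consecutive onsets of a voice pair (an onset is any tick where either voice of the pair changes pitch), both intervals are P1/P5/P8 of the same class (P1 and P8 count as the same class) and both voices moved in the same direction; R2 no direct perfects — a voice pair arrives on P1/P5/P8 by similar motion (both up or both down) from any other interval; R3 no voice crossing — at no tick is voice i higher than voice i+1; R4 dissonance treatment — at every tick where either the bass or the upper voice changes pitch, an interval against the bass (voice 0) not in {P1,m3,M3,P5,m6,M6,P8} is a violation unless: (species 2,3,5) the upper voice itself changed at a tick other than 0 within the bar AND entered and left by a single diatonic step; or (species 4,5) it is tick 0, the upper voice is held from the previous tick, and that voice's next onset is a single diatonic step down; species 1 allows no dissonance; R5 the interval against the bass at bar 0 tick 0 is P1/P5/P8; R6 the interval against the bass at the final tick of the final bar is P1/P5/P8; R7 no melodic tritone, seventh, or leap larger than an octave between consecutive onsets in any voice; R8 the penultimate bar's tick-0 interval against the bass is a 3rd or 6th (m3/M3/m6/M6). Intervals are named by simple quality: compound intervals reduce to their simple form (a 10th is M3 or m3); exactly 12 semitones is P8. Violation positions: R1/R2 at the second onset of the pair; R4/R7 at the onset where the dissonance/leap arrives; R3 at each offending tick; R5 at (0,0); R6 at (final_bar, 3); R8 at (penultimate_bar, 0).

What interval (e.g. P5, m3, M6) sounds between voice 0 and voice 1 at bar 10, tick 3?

P8

voice 0=C3 voice 1=C4 -> P8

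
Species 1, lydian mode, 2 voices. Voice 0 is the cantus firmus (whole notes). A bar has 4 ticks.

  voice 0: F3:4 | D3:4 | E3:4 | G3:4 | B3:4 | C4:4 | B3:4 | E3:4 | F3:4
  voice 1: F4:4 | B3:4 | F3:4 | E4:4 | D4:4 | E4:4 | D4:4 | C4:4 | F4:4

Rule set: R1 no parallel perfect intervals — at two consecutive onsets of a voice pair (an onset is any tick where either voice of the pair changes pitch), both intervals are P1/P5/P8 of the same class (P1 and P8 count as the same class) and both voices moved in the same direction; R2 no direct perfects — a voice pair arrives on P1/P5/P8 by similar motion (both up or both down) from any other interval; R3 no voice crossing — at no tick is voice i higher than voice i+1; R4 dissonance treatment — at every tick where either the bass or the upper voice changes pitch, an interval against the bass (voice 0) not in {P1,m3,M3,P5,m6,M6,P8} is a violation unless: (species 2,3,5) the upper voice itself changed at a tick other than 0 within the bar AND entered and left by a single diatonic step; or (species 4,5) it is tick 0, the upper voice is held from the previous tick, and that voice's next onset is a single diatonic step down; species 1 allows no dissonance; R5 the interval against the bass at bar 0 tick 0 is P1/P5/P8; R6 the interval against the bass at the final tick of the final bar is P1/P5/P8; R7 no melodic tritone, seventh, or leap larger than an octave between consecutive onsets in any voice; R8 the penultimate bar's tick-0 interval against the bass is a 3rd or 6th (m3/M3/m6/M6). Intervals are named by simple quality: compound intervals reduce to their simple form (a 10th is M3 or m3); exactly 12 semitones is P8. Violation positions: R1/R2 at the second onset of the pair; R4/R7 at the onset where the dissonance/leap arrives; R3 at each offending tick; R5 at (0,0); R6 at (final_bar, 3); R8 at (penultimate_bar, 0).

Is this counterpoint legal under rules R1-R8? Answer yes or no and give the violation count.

bar 0: v0=F3 v1=F4 (P8)
bar 1: v0=D3 v1=B3 (M6)
bar 2: v0=E3 v1=F3 (m2)
bar 3: v0=G3 v1=E4 (M6)
bar 4: v0=B3 v1=D4 (m3)
bar 5: v0=C4 v1=E4 (M3)
bar 6: v0=B3 v1=D4 (m3)
bar 7: v0=E3 v1=C4 (m6)
bar 8: v0=F3 v1=F4 (P8)
  R7 @ bar1.0: F4->B3 leap 6st
  R4 @ bar2.0: E3/F3 m2 untreated
  R7 @ bar2.0: B3->F3 leap 6st
  R7 @ bar3.0: F3->E4 leap 11st
  R2 @ bar8.0: E3/C4 m6 -> F3/F4 P8 similar

No (5 violations)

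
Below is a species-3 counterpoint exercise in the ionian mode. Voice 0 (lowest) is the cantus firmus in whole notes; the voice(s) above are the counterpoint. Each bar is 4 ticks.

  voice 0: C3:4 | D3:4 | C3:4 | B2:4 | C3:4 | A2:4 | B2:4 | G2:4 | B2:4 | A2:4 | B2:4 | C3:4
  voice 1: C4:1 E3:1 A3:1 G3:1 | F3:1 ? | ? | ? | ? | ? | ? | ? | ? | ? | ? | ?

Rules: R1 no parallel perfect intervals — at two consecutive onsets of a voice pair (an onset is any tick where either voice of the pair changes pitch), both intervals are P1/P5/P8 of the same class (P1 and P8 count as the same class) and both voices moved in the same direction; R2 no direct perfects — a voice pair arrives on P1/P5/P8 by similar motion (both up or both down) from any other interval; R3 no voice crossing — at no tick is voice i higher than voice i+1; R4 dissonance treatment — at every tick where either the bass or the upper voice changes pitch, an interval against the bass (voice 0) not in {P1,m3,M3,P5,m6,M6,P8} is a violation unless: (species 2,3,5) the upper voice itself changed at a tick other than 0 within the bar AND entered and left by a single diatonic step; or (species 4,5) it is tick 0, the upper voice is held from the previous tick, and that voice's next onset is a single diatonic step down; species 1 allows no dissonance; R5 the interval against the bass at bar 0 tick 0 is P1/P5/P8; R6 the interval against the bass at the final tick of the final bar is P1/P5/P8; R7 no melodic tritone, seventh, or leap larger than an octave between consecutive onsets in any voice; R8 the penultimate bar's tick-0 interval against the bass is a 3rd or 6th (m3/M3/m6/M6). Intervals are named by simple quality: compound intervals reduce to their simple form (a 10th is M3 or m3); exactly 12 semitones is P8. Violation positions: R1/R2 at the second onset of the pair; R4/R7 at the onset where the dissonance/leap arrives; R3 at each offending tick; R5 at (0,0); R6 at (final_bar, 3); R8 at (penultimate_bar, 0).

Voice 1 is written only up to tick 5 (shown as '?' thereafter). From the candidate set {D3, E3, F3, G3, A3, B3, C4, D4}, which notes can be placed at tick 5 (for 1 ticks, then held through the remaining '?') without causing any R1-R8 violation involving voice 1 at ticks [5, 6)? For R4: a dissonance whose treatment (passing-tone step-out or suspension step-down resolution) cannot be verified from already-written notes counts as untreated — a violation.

{A3, D3, D4, F3}

D3: legal
E3: violates R4
F3: legal
G3: violates R4
A3: legal
B3: violates R7
C4: violates R4
D4: legal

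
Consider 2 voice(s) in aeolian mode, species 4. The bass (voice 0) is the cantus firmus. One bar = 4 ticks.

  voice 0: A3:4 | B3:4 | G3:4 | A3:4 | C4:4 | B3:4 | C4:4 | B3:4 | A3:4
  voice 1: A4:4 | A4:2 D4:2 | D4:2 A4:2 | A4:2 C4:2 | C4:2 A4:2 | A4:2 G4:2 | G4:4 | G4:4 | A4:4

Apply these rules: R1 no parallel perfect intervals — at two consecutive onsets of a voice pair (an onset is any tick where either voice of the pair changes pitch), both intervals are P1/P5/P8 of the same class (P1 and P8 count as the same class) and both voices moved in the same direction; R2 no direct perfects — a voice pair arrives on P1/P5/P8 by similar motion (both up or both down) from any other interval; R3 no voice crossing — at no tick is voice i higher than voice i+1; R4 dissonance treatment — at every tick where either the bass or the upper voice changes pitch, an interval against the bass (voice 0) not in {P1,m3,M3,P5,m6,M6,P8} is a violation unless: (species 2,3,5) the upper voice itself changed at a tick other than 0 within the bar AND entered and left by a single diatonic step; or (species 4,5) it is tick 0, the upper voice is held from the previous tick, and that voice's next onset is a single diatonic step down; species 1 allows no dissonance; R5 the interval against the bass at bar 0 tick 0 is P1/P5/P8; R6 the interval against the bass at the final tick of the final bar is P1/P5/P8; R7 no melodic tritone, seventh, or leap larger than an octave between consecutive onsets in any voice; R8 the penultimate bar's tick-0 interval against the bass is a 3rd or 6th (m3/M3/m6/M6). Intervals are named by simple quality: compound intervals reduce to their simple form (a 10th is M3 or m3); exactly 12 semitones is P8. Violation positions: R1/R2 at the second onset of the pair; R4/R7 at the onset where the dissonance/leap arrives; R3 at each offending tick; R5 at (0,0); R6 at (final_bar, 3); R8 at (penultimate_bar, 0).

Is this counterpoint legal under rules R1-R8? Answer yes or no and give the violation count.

No (2 violations)

bar 0: v0=A3 v1=A4 (P8)
bar 1: v0=B3 v1=A4 (m7)
bar 2: v0=G3 v1=D4 (P5)
bar 3: v0=A3 v1=A4 (P8)
bar 4: v0=C4 v1=C4 (P1)
bar 5: v0=B3 v1=A4 (m7)
bar 6: v0=C4 v1=G4 (P5)
bar 7: v0=B3 v1=G4 (m6)
bar 8: v0=A3 v1=A4 (P8)
  R4 @ bar1.0: B3/A4 m7 untreated
  R4 @ bar2.2: G3/A4 M2 untreated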